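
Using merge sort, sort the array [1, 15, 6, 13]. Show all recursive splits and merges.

Merge sort trace:

Split: [1, 15, 6, 13] -> [1, 15] and [6, 13]
  Split: [1, 15] -> [1] and [15]
  Merge: [1] + [15] -> [1, 15]
  Split: [6, 13] -> [6] and [13]
  Merge: [6] + [13] -> [6, 13]
Merge: [1, 15] + [6, 13] -> [1, 6, 13, 15]

Final sorted array: [1, 6, 13, 15]

The merge sort proceeds by recursively splitting the array and merging sorted halves.
After all merges, the sorted array is [1, 6, 13, 15].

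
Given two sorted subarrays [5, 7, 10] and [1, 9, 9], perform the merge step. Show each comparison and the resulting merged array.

Merging process:

Compare 5 vs 1: take 1 from right. Merged: [1]
Compare 5 vs 9: take 5 from left. Merged: [1, 5]
Compare 7 vs 9: take 7 from left. Merged: [1, 5, 7]
Compare 10 vs 9: take 9 from right. Merged: [1, 5, 7, 9]
Compare 10 vs 9: take 9 from right. Merged: [1, 5, 7, 9, 9]
Append remaining from left: [10]. Merged: [1, 5, 7, 9, 9, 10]

Final merged array: [1, 5, 7, 9, 9, 10]
Total comparisons: 5

The merged array is [1, 5, 7, 9, 9, 10], requiring 5 comparisons. The merge step runs in O(n) time where n is the total number of elements.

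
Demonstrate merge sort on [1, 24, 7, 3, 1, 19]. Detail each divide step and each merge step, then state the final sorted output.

Merge sort trace:

Split: [1, 24, 7, 3, 1, 19] -> [1, 24, 7] and [3, 1, 19]
  Split: [1, 24, 7] -> [1] and [24, 7]
    Split: [24, 7] -> [24] and [7]
    Merge: [24] + [7] -> [7, 24]
  Merge: [1] + [7, 24] -> [1, 7, 24]
  Split: [3, 1, 19] -> [3] and [1, 19]
    Split: [1, 19] -> [1] and [19]
    Merge: [1] + [19] -> [1, 19]
  Merge: [3] + [1, 19] -> [1, 3, 19]
Merge: [1, 7, 24] + [1, 3, 19] -> [1, 1, 3, 7, 19, 24]

Final sorted array: [1, 1, 3, 7, 19, 24]

The merge sort proceeds by recursively splitting the array and merging sorted halves.
After all merges, the sorted array is [1, 1, 3, 7, 19, 24].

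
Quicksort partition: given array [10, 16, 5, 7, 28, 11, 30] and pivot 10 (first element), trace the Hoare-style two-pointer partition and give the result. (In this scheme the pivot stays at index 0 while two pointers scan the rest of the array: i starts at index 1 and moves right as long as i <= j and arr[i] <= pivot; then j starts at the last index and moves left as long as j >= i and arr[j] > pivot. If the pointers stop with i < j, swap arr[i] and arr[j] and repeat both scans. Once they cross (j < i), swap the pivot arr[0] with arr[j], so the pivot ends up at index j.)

Hoare-style two-pointer partition with pivot = 10:

Initial array: [10, 16, 5, 7, 28, 11, 30]

Pointers start at i = 1, j = 6.
i stops at index 1 (arr[1]=16 > 10), j stops at index 3 (arr[3]=7 <= 10): swap arr[1] and arr[3], array becomes [10, 7, 5, 16, 28, 11, 30]
i ends at 3, j ends at 2: the pointers have crossed (j < i), so scanning stops.

Swap pivot arr[0] with arr[2] to place pivot at position 2: [5, 7, 10, 16, 28, 11, 30]
Pivot position: 2

After partitioning with pivot 10, the array becomes [5, 7, 10, 16, 28, 11, 30]. The pivot is placed at index 2. All elements to the left of the pivot are <= 10, and all elements to the right are > 10.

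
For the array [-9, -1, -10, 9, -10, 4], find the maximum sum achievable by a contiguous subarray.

Using Kadane's algorithm on [-9, -1, -10, 9, -10, 4]:

Scanning through the array:
Position 1 (value -1): max_ending_here = -1, max_so_far = -1
Position 2 (value -10): max_ending_here = -10, max_so_far = -1
Position 3 (value 9): max_ending_here = 9, max_so_far = 9
Position 4 (value -10): max_ending_here = -1, max_so_far = 9
Position 5 (value 4): max_ending_here = 4, max_so_far = 9

Maximum subarray: [9]
Maximum sum: 9

The maximum subarray is [9] with sum 9. This subarray runs from index 3 to index 3.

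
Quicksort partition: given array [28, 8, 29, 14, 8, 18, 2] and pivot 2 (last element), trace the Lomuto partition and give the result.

Lomuto partition with pivot = 2:

Initial array: [28, 8, 29, 14, 8, 18, 2]

arr[0]=28 > 2: no swap
arr[1]=8 > 2: no swap
arr[2]=29 > 2: no swap
arr[3]=14 > 2: no swap
arr[4]=8 > 2: no swap
arr[5]=18 > 2: no swap

Place pivot at position 0: [2, 8, 29, 14, 8, 18, 28]
Pivot position: 0

After partitioning with pivot 2, the array becomes [2, 8, 29, 14, 8, 18, 28]. The pivot is placed at index 0. All elements to the left of the pivot are <= 2, and all elements to the right are > 2.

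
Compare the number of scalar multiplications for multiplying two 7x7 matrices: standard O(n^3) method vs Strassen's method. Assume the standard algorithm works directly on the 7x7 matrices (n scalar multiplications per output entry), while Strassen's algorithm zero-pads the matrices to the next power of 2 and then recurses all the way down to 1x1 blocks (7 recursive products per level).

Matrix multiplication for 7x7 matrices:

Strassen's algorithm requires power-of-2 dimensions. Pad 7x7 to 8x8 (next power of 2).

Standard algorithm: 7^3 = 343 multiplications
Strassen's algorithm: 7^(log2(8)) = 7^3 = 343 multiplications
Savings: 343 - 343 = 0 multiplications

Standard: 343 multiplications (7^3). Strassen: 343 multiplications (7^3, after padding to 8x8). Strassen reduces 8 recursive multiplications to 7 at each level.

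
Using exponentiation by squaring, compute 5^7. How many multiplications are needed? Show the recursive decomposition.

Computing 5^7 by squaring (build up from 5^1; each line after the first costs one multiplication):

5^1 = 5
5^2 = (5^1)^2 = 5^2 = 25
5^3 = 5 * 5^2 = 5 * 25 = 125
5^6 = (5^3)^2 = 125^2 = 15625
5^7 = 5 * 5^6 = 5 * 15625 = 78125

Result: 78125
Multiplications needed: 4 (4 lines after 5^1)

5^7 = 78125. Using exponentiation by squaring, this requires 4 multiplications. The key idea: if the exponent is even, square the half-power; if odd, multiply by the base once.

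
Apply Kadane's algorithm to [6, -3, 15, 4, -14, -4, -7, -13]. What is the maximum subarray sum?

Using Kadane's algorithm on [6, -3, 15, 4, -14, -4, -7, -13]:

Scanning through the array:
Position 1 (value -3): max_ending_here = 3, max_so_far = 6
Position 2 (value 15): max_ending_here = 18, max_so_far = 18
Position 3 (value 4): max_ending_here = 22, max_so_far = 22
Position 4 (value -14): max_ending_here = 8, max_so_far = 22
Position 5 (value -4): max_ending_here = 4, max_so_far = 22
Position 6 (value -7): max_ending_here = -3, max_so_far = 22
Position 7 (value -13): max_ending_here = -13, max_so_far = 22

Maximum subarray: [6, -3, 15, 4]
Maximum sum: 22

The maximum subarray is [6, -3, 15, 4] with sum 22. This subarray runs from index 0 to index 3.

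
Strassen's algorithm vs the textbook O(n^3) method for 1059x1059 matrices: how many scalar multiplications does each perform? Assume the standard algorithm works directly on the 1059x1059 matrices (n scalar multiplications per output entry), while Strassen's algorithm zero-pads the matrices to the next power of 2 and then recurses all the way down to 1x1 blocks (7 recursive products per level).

Matrix multiplication for 1059x1059 matrices:

Strassen's algorithm requires power-of-2 dimensions. Pad 1059x1059 to 2048x2048 (next power of 2).

Standard algorithm: 1059^3 = 1187648379 multiplications
Strassen's algorithm: 7^(log2(2048)) = 7^11 = 1977326743 multiplications
Difference: 1187648379 - 1977326743 = -789678364 (Strassen uses MORE here due to padding overhead — for small or just-over-power-of-2 n, padding can outweigh the per-level savings)

Standard: 1187648379 multiplications (1059^3). Strassen: 1977326743 multiplications (7^11, after padding to 2048x2048). Strassen reduces 8 recursive multiplications to 7 at each level.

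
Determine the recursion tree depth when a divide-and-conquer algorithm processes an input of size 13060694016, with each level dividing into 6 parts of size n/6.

For divide and conquer with division factor 6:

Problem sizes at each level:
Level 0: 13060694016
Level 1: 2176782336
Level 2: 362797056
Level 3: 60466176
Level 4: 10077696
Level 5: 1679616
Level 6: 279936
Level 7: 46656
Level 8: 7776
Level 9: 1296
Level 10: 216
Level 11: 36
Level 12: 6
Level 13: 1

The root is level 0 and the size-1 base case is level 13 (the tree spans levels 0 through 13, i.e. 14 levels counting the root), so the depth is the number of divisions: log_6(13060694016) = 13

The recursion tree depth is log_6(13060694016) = 13. At each level, the problem size is divided by 6, so it takes 13 divisions to reduce to a base case of size 1. The algorithm makes 6 recursive calls at each level.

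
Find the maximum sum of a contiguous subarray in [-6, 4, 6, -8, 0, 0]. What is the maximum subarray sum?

Using Kadane's algorithm on [-6, 4, 6, -8, 0, 0]:

Scanning through the array:
Position 1 (value 4): max_ending_here = 4, max_so_far = 4
Position 2 (value 6): max_ending_here = 10, max_so_far = 10
Position 3 (value -8): max_ending_here = 2, max_so_far = 10
Position 4 (value 0): max_ending_here = 2, max_so_far = 10
Position 5 (value 0): max_ending_here = 2, max_so_far = 10

Maximum subarray: [4, 6]
Maximum sum: 10

The maximum subarray is [4, 6] with sum 10. This subarray runs from index 1 to index 2.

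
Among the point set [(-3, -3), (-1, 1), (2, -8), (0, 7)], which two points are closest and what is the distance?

Computing all pairwise distances among 4 points:

d((-3, -3), (-1, 1)) = 4.4721 <-- minimum
d((-3, -3), (2, -8)) = 7.0711
d((-3, -3), (0, 7)) = 10.4403
d((-1, 1), (2, -8)) = 9.4868
d((-1, 1), (0, 7)) = 6.0828
d((2, -8), (0, 7)) = 15.1327

Closest pair: (-3, -3) and (-1, 1) with distance 4.4721

The closest pair is (-3, -3) and (-1, 1) with Euclidean distance 4.4721. For 4 points, brute-force pairwise comparison is shown above. For large n, the divide-and-conquer algorithm (sort by x, recurse on halves, check the dividing strip) achieves O(n log n).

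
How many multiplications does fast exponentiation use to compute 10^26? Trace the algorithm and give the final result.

Computing 10^26 by squaring (build up from 10^1; each line after the first costs one multiplication):

10^1 = 10
10^2 = (10^1)^2 = 10^2 = 100
10^3 = 10 * 10^2 = 10 * 100 = 1000
10^6 = (10^3)^2 = 1000^2 = 1000000
10^12 = (10^6)^2 = 1000000^2 = 1000000000000
10^13 = 10 * 10^12 = 10 * 1000000000000 = 10000000000000
10^26 = (10^13)^2 = 10000000000000^2 = 100000000000000000000000000

Result: 100000000000000000000000000
Multiplications needed: 6 (6 lines after 10^1)

10^26 = 100000000000000000000000000. Using exponentiation by squaring, this requires 6 multiplications. The key idea: if the exponent is even, square the half-power; if odd, multiply by the base once.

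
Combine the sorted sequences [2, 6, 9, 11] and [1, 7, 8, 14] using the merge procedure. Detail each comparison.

Merging process:

Compare 2 vs 1: take 1 from right. Merged: [1]
Compare 2 vs 7: take 2 from left. Merged: [1, 2]
Compare 6 vs 7: take 6 from left. Merged: [1, 2, 6]
Compare 9 vs 7: take 7 from right. Merged: [1, 2, 6, 7]
Compare 9 vs 8: take 8 from right. Merged: [1, 2, 6, 7, 8]
Compare 9 vs 14: take 9 from left. Merged: [1, 2, 6, 7, 8, 9]
Compare 11 vs 14: take 11 from left. Merged: [1, 2, 6, 7, 8, 9, 11]
Append remaining from right: [14]. Merged: [1, 2, 6, 7, 8, 9, 11, 14]

Final merged array: [1, 2, 6, 7, 8, 9, 11, 14]
Total comparisons: 7

The merged array is [1, 2, 6, 7, 8, 9, 11, 14], requiring 7 comparisons. The merge step runs in O(n) time where n is the total number of elements.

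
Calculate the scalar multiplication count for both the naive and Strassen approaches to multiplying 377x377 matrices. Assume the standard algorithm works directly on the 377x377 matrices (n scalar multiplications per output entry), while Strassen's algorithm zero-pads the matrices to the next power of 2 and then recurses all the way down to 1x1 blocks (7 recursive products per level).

Matrix multiplication for 377x377 matrices:

Strassen's algorithm requires power-of-2 dimensions. Pad 377x377 to 512x512 (next power of 2).

Standard algorithm: 377^3 = 53582633 multiplications
Strassen's algorithm: 7^(log2(512)) = 7^9 = 40353607 multiplications
Savings: 53582633 - 40353607 = 13229026 multiplications

Standard: 53582633 multiplications (377^3). Strassen: 40353607 multiplications (7^9, after padding to 512x512). Strassen reduces 8 recursive multiplications to 7 at each level.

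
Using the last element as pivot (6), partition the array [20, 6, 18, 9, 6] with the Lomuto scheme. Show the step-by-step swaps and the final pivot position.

Lomuto partition with pivot = 6:

Initial array: [20, 6, 18, 9, 6]

arr[0]=20 > 6: no swap
arr[1]=6 <= 6: swap with position 0, array becomes [6, 20, 18, 9, 6]
arr[2]=18 > 6: no swap
arr[3]=9 > 6: no swap

Place pivot at position 1: [6, 6, 18, 9, 20]
Pivot position: 1

After partitioning with pivot 6, the array becomes [6, 6, 18, 9, 20]. The pivot is placed at index 1. All elements to the left of the pivot are <= 6, and all elements to the right are > 6.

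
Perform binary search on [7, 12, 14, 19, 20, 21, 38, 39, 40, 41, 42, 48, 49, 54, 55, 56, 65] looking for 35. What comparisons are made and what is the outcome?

Binary search for 35 in [7, 12, 14, 19, 20, 21, 38, 39, 40, 41, 42, 48, 49, 54, 55, 56, 65]:

lo=0, hi=16, mid=8, arr[mid]=40 -> 40 > 35, search left half
lo=0, hi=7, mid=3, arr[mid]=19 -> 19 < 35, search right half
lo=4, hi=7, mid=5, arr[mid]=21 -> 21 < 35, search right half
lo=6, hi=7, mid=6, arr[mid]=38 -> 38 > 35, search left half
lo=6 > hi=5, target 35 not found

Binary search determines that 35 is not in the array after 4 comparisons. The search space was exhausted without finding the target.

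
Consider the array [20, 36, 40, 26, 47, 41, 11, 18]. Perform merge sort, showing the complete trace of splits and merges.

Merge sort trace:

Split: [20, 36, 40, 26, 47, 41, 11, 18] -> [20, 36, 40, 26] and [47, 41, 11, 18]
  Split: [20, 36, 40, 26] -> [20, 36] and [40, 26]
    Split: [20, 36] -> [20] and [36]
    Merge: [20] + [36] -> [20, 36]
    Split: [40, 26] -> [40] and [26]
    Merge: [40] + [26] -> [26, 40]
  Merge: [20, 36] + [26, 40] -> [20, 26, 36, 40]
  Split: [47, 41, 11, 18] -> [47, 41] and [11, 18]
    Split: [47, 41] -> [47] and [41]
    Merge: [47] + [41] -> [41, 47]
    Split: [11, 18] -> [11] and [18]
    Merge: [11] + [18] -> [11, 18]
  Merge: [41, 47] + [11, 18] -> [11, 18, 41, 47]
Merge: [20, 26, 36, 40] + [11, 18, 41, 47] -> [11, 18, 20, 26, 36, 40, 41, 47]

Final sorted array: [11, 18, 20, 26, 36, 40, 41, 47]

The merge sort proceeds by recursively splitting the array and merging sorted halves.
After all merges, the sorted array is [11, 18, 20, 26, 36, 40, 41, 47].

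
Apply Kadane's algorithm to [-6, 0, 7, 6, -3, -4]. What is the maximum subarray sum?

Using Kadane's algorithm on [-6, 0, 7, 6, -3, -4]:

Scanning through the array:
Position 1 (value 0): max_ending_here = 0, max_so_far = 0
Position 2 (value 7): max_ending_here = 7, max_so_far = 7
Position 3 (value 6): max_ending_here = 13, max_so_far = 13
Position 4 (value -3): max_ending_here = 10, max_so_far = 13
Position 5 (value -4): max_ending_here = 6, max_so_far = 13

Maximum subarray: [0, 7, 6]
Maximum sum: 13

The maximum subarray is [0, 7, 6] with sum 13. This subarray runs from index 1 to index 3.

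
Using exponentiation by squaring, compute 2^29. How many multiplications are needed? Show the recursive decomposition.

Computing 2^29 by squaring (build up from 2^1; each line after the first costs one multiplication):

2^1 = 2
2^2 = (2^1)^2 = 2^2 = 4
2^3 = 2 * 2^2 = 2 * 4 = 8
2^6 = (2^3)^2 = 8^2 = 64
2^7 = 2 * 2^6 = 2 * 64 = 128
2^14 = (2^7)^2 = 128^2 = 16384
2^28 = (2^14)^2 = 16384^2 = 268435456
2^29 = 2 * 2^28 = 2 * 268435456 = 536870912

Result: 536870912
Multiplications needed: 7 (7 lines after 2^1)

2^29 = 536870912. Using exponentiation by squaring, this requires 7 multiplications. The key idea: if the exponent is even, square the half-power; if odd, multiply by the base once.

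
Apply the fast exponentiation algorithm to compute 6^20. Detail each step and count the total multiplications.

Computing 6^20 by squaring (build up from 6^1; each line after the first costs one multiplication):

6^1 = 6
6^2 = (6^1)^2 = 6^2 = 36
6^4 = (6^2)^2 = 36^2 = 1296
6^5 = 6 * 6^4 = 6 * 1296 = 7776
6^10 = (6^5)^2 = 7776^2 = 60466176
6^20 = (6^10)^2 = 60466176^2 = 3656158440062976

Result: 3656158440062976
Multiplications needed: 5 (5 lines after 6^1)

6^20 = 3656158440062976. Using exponentiation by squaring, this requires 5 multiplications. The key idea: if the exponent is even, square the half-power; if odd, multiply by the base once.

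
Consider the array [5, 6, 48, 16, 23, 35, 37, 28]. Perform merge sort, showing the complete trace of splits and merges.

Merge sort trace:

Split: [5, 6, 48, 16, 23, 35, 37, 28] -> [5, 6, 48, 16] and [23, 35, 37, 28]
  Split: [5, 6, 48, 16] -> [5, 6] and [48, 16]
    Split: [5, 6] -> [5] and [6]
    Merge: [5] + [6] -> [5, 6]
    Split: [48, 16] -> [48] and [16]
    Merge: [48] + [16] -> [16, 48]
  Merge: [5, 6] + [16, 48] -> [5, 6, 16, 48]
  Split: [23, 35, 37, 28] -> [23, 35] and [37, 28]
    Split: [23, 35] -> [23] and [35]
    Merge: [23] + [35] -> [23, 35]
    Split: [37, 28] -> [37] and [28]
    Merge: [37] + [28] -> [28, 37]
  Merge: [23, 35] + [28, 37] -> [23, 28, 35, 37]
Merge: [5, 6, 16, 48] + [23, 28, 35, 37] -> [5, 6, 16, 23, 28, 35, 37, 48]

Final sorted array: [5, 6, 16, 23, 28, 35, 37, 48]

The merge sort proceeds by recursively splitting the array and merging sorted halves.
After all merges, the sorted array is [5, 6, 16, 23, 28, 35, 37, 48].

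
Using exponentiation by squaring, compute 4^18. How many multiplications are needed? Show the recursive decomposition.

Computing 4^18 by squaring (build up from 4^1; each line after the first costs one multiplication):

4^1 = 4
4^2 = (4^1)^2 = 4^2 = 16
4^4 = (4^2)^2 = 16^2 = 256
4^8 = (4^4)^2 = 256^2 = 65536
4^9 = 4 * 4^8 = 4 * 65536 = 262144
4^18 = (4^9)^2 = 262144^2 = 68719476736

Result: 68719476736
Multiplications needed: 5 (5 lines after 4^1)

4^18 = 68719476736. Using exponentiation by squaring, this requires 5 multiplications. The key idea: if the exponent is even, square the half-power; if odd, multiply by the base once.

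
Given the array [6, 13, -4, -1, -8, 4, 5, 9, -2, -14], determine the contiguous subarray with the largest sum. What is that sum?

Using Kadane's algorithm on [6, 13, -4, -1, -8, 4, 5, 9, -2, -14]:

Scanning through the array:
Position 1 (value 13): max_ending_here = 19, max_so_far = 19
Position 2 (value -4): max_ending_here = 15, max_so_far = 19
Position 3 (value -1): max_ending_here = 14, max_so_far = 19
Position 4 (value -8): max_ending_here = 6, max_so_far = 19
Position 5 (value 4): max_ending_here = 10, max_so_far = 19
Position 6 (value 5): max_ending_here = 15, max_so_far = 19
Position 7 (value 9): max_ending_here = 24, max_so_far = 24
Position 8 (value -2): max_ending_here = 22, max_so_far = 24
Position 9 (value -14): max_ending_here = 8, max_so_far = 24

Maximum subarray: [6, 13, -4, -1, -8, 4, 5, 9]
Maximum sum: 24

The maximum subarray is [6, 13, -4, -1, -8, 4, 5, 9] with sum 24. This subarray runs from index 0 to index 7.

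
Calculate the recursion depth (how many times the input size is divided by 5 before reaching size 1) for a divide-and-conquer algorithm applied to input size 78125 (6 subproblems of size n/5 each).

For divide and conquer with division factor 5:

Problem sizes at each level:
Level 0: 78125
Level 1: 15625
Level 2: 3125
Level 3: 625
Level 4: 125
Level 5: 25
Level 6: 5
Level 7: 1

The root is level 0 and the size-1 base case is level 7 (the tree spans levels 0 through 7, i.e. 8 levels counting the root), so the depth is the number of divisions: log_5(78125) = 7

The recursion tree depth is log_5(78125) = 7. At each level, the problem size is divided by 5, so it takes 7 divisions to reduce to a base case of size 1. The algorithm makes 6 recursive calls at each level.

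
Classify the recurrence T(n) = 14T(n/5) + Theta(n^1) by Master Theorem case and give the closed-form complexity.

Master Theorem for T(n) = 14T(n/5) + O(n^1):

a = 14, b = 5, c = 1
log_b(a) = log_5(14) = 1.6397

Case 1: c = 1 < log_5(14) = 1.6397
T(n) = O(n^(log_5 14))

For T(n) = 14T(n/5) + O(n^1): log_5(14) = 1.6397. This is Case 1 of the Master Theorem (c < log_b(a), work dominated by leaves), giving O(n^(log_5 14)).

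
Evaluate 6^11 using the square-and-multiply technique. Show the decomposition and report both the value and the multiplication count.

Computing 6^11 by squaring (build up from 6^1; each line after the first costs one multiplication):

6^1 = 6
6^2 = (6^1)^2 = 6^2 = 36
6^4 = (6^2)^2 = 36^2 = 1296
6^5 = 6 * 6^4 = 6 * 1296 = 7776
6^10 = (6^5)^2 = 7776^2 = 60466176
6^11 = 6 * 6^10 = 6 * 60466176 = 362797056

Result: 362797056
Multiplications needed: 5 (5 lines after 6^1)

6^11 = 362797056. Using exponentiation by squaring, this requires 5 multiplications. The key idea: if the exponent is even, square the half-power; if odd, multiply by the base once.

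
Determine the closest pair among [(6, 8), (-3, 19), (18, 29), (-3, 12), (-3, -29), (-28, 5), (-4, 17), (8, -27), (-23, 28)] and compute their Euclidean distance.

Computing all pairwise distances among 9 points:

d((6, 8), (-3, 19)) = 14.2127
d((6, 8), (18, 29)) = 24.1868
d((6, 8), (-3, 12)) = 9.8489
d((6, 8), (-3, -29)) = 38.0789
d((6, 8), (-28, 5)) = 34.1321
d((6, 8), (-4, 17)) = 13.4536
d((6, 8), (8, -27)) = 35.0571
d((6, 8), (-23, 28)) = 35.2278
d((-3, 19), (18, 29)) = 23.2594
d((-3, 19), (-3, 12)) = 7.0
d((-3, 19), (-3, -29)) = 48.0
d((-3, 19), (-28, 5)) = 28.6531
d((-3, 19), (-4, 17)) = 2.2361 <-- minimum
d((-3, 19), (8, -27)) = 47.2969
d((-3, 19), (-23, 28)) = 21.9317
d((18, 29), (-3, 12)) = 27.0185
d((18, 29), (-3, -29)) = 61.6847
d((18, 29), (-28, 5)) = 51.8845
d((18, 29), (-4, 17)) = 25.0599
d((18, 29), (8, -27)) = 56.8859
d((18, 29), (-23, 28)) = 41.0122
d((-3, 12), (-3, -29)) = 41.0
d((-3, 12), (-28, 5)) = 25.9615
d((-3, 12), (-4, 17)) = 5.099
d((-3, 12), (8, -27)) = 40.5216
d((-3, 12), (-23, 28)) = 25.6125
d((-3, -29), (-28, 5)) = 42.2019
d((-3, -29), (-4, 17)) = 46.0109
d((-3, -29), (8, -27)) = 11.1803
d((-3, -29), (-23, 28)) = 60.407
d((-28, 5), (-4, 17)) = 26.8328
d((-28, 5), (8, -27)) = 48.1664
d((-28, 5), (-23, 28)) = 23.5372
d((-4, 17), (8, -27)) = 45.607
d((-4, 17), (-23, 28)) = 21.9545
d((8, -27), (-23, 28)) = 63.1348

Closest pair: (-3, 19) and (-4, 17) with distance 2.2361

The closest pair is (-3, 19) and (-4, 17) with Euclidean distance 2.2361. For 9 points, brute-force pairwise comparison is shown above. For large n, the divide-and-conquer algorithm (sort by x, recurse on halves, check the dividing strip) achieves O(n log n).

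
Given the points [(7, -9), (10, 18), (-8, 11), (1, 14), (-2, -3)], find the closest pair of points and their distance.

Computing all pairwise distances among 5 points:

d((7, -9), (10, 18)) = 27.1662
d((7, -9), (-8, 11)) = 25.0
d((7, -9), (1, 14)) = 23.7697
d((7, -9), (-2, -3)) = 10.8167
d((10, 18), (-8, 11)) = 19.3132
d((10, 18), (1, 14)) = 9.8489
d((10, 18), (-2, -3)) = 24.1868
d((-8, 11), (1, 14)) = 9.4868 <-- minimum
d((-8, 11), (-2, -3)) = 15.2315
d((1, 14), (-2, -3)) = 17.2627

Closest pair: (-8, 11) and (1, 14) with distance 9.4868

The closest pair is (-8, 11) and (1, 14) with Euclidean distance 9.4868. For 5 points, brute-force pairwise comparison is shown above. For large n, the divide-and-conquer algorithm (sort by x, recurse on halves, check the dividing strip) achieves O(n log n).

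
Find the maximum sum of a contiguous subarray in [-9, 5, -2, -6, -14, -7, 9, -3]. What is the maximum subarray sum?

Using Kadane's algorithm on [-9, 5, -2, -6, -14, -7, 9, -3]:

Scanning through the array:
Position 1 (value 5): max_ending_here = 5, max_so_far = 5
Position 2 (value -2): max_ending_here = 3, max_so_far = 5
Position 3 (value -6): max_ending_here = -3, max_so_far = 5
Position 4 (value -14): max_ending_here = -14, max_so_far = 5
Position 5 (value -7): max_ending_here = -7, max_so_far = 5
Position 6 (value 9): max_ending_here = 9, max_so_far = 9
Position 7 (value -3): max_ending_here = 6, max_so_far = 9

Maximum subarray: [9]
Maximum sum: 9

The maximum subarray is [9] with sum 9. This subarray runs from index 6 to index 6.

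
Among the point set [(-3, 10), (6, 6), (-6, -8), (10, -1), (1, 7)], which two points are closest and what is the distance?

Computing all pairwise distances among 5 points:

d((-3, 10), (6, 6)) = 9.8489
d((-3, 10), (-6, -8)) = 18.2483
d((-3, 10), (10, -1)) = 17.0294
d((-3, 10), (1, 7)) = 5.0 <-- minimum
d((6, 6), (-6, -8)) = 18.4391
d((6, 6), (10, -1)) = 8.0623
d((6, 6), (1, 7)) = 5.099
d((-6, -8), (10, -1)) = 17.4642
d((-6, -8), (1, 7)) = 16.5529
d((10, -1), (1, 7)) = 12.0416

Closest pair: (-3, 10) and (1, 7) with distance 5.0

The closest pair is (-3, 10) and (1, 7) with Euclidean distance 5.0. For 5 points, brute-force pairwise comparison is shown above. For large n, the divide-and-conquer algorithm (sort by x, recurse on halves, check the dividing strip) achieves O(n log n).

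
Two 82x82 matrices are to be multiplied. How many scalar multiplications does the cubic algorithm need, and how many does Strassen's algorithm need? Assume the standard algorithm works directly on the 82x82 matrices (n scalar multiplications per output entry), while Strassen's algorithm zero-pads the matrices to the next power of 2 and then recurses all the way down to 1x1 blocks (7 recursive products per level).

Matrix multiplication for 82x82 matrices:

Strassen's algorithm requires power-of-2 dimensions. Pad 82x82 to 128x128 (next power of 2).

Standard algorithm: 82^3 = 551368 multiplications
Strassen's algorithm: 7^(log2(128)) = 7^7 = 823543 multiplications
Difference: 551368 - 823543 = -272175 (Strassen uses MORE here due to padding overhead — for small or just-over-power-of-2 n, padding can outweigh the per-level savings)

Standard: 551368 multiplications (82^3). Strassen: 823543 multiplications (7^7, after padding to 128x128). Strassen reduces 8 recursive multiplications to 7 at each level.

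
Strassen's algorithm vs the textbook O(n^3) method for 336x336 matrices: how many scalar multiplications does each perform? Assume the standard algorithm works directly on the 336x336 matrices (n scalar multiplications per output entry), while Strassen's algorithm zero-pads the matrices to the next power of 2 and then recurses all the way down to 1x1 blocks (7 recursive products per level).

Matrix multiplication for 336x336 matrices:

Strassen's algorithm requires power-of-2 dimensions. Pad 336x336 to 512x512 (next power of 2).

Standard algorithm: 336^3 = 37933056 multiplications
Strassen's algorithm: 7^(log2(512)) = 7^9 = 40353607 multiplications
Difference: 37933056 - 40353607 = -2420551 (Strassen uses MORE here due to padding overhead — for small or just-over-power-of-2 n, padding can outweigh the per-level savings)

Standard: 37933056 multiplications (336^3). Strassen: 40353607 multiplications (7^9, after padding to 512x512). Strassen reduces 8 recursive multiplications to 7 at each level.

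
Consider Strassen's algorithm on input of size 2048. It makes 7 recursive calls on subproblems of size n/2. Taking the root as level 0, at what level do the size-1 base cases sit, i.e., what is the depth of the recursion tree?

For divide and conquer with division factor 2:

Problem sizes at each level:
Level 0: 2048
Level 1: 1024
Level 2: 512
Level 3: 256
Level 4: 128
Level 5: 64
Level 6: 32
Level 7: 16
Level 8: 8
Level 9: 4
Level 10: 2
Level 11: 1

The root is level 0 and the size-1 base case is level 11 (the tree spans levels 0 through 11, i.e. 12 levels counting the root), so the depth is the number of divisions: log_2(2048) = 11

The recursion tree depth is log_2(2048) = 11. At each level, the problem size is divided by 2, so it takes 11 divisions to reduce to a base case of size 1. The algorithm makes 7 recursive calls at each level.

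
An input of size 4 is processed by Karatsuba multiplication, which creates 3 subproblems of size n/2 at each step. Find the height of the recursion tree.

For divide and conquer with division factor 2:

Problem sizes at each level:
Level 0: 4
Level 1: 2
Level 2: 1

The root is level 0 and the size-1 base case is level 2 (the tree spans levels 0 through 2, i.e. 3 levels counting the root), so the depth is the number of divisions: log_2(4) = 2

The recursion tree depth is log_2(4) = 2. At each level, the problem size is divided by 2, so it takes 2 divisions to reduce to a base case of size 1. The algorithm makes 3 recursive calls at each level.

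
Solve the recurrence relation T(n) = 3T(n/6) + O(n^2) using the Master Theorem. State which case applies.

Master Theorem for T(n) = 3T(n/6) + O(n^2):

a = 3, b = 6, c = 2
log_b(a) = log_6(3) = 0.6131

Case 3: c = 2 > log_6(3) = 0.6131
T(n) = O(n^2) = O(n^2)

For T(n) = 3T(n/6) + O(n^2): log_6(3) = 0.6131. This is Case 3 of the Master Theorem (c > log_b(a), work dominated by root), giving O(n^2).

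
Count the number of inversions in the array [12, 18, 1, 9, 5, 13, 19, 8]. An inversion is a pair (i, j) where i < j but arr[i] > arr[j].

Finding inversions in [12, 18, 1, 9, 5, 13, 19, 8]:

(0, 2): arr[0]=12 > arr[2]=1
(0, 3): arr[0]=12 > arr[3]=9
(0, 4): arr[0]=12 > arr[4]=5
(0, 7): arr[0]=12 > arr[7]=8
(1, 2): arr[1]=18 > arr[2]=1
(1, 3): arr[1]=18 > arr[3]=9
(1, 4): arr[1]=18 > arr[4]=5
(1, 5): arr[1]=18 > arr[5]=13
(1, 7): arr[1]=18 > arr[7]=8
(3, 4): arr[3]=9 > arr[4]=5
(3, 7): arr[3]=9 > arr[7]=8
(5, 7): arr[5]=13 > arr[7]=8
(6, 7): arr[6]=19 > arr[7]=8

Total inversions: 13

The array has 13 inversion(s): (0,2), (0,3), (0,4), (0,7), (1,2), (1,3), (1,4), (1,5), (1,7), (3,4), (3,7), (5,7), (6,7). Each pair (i,j) satisfies i < j and arr[i] > arr[j].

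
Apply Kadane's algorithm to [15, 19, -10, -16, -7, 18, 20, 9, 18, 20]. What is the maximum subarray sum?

Using Kadane's algorithm on [15, 19, -10, -16, -7, 18, 20, 9, 18, 20]:

Scanning through the array:
Position 1 (value 19): max_ending_here = 34, max_so_far = 34
Position 2 (value -10): max_ending_here = 24, max_so_far = 34
Position 3 (value -16): max_ending_here = 8, max_so_far = 34
Position 4 (value -7): max_ending_here = 1, max_so_far = 34
Position 5 (value 18): max_ending_here = 19, max_so_far = 34
Position 6 (value 20): max_ending_here = 39, max_so_far = 39
Position 7 (value 9): max_ending_here = 48, max_so_far = 48
Position 8 (value 18): max_ending_here = 66, max_so_far = 66
Position 9 (value 20): max_ending_here = 86, max_so_far = 86

Maximum subarray: [15, 19, -10, -16, -7, 18, 20, 9, 18, 20]
Maximum sum: 86

The maximum subarray is [15, 19, -10, -16, -7, 18, 20, 9, 18, 20] with sum 86. This subarray runs from index 0 to index 9.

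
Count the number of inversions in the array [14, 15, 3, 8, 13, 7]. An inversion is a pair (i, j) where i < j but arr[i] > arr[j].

Finding inversions in [14, 15, 3, 8, 13, 7]:

(0, 2): arr[0]=14 > arr[2]=3
(0, 3): arr[0]=14 > arr[3]=8
(0, 4): arr[0]=14 > arr[4]=13
(0, 5): arr[0]=14 > arr[5]=7
(1, 2): arr[1]=15 > arr[2]=3
(1, 3): arr[1]=15 > arr[3]=8
(1, 4): arr[1]=15 > arr[4]=13
(1, 5): arr[1]=15 > arr[5]=7
(3, 5): arr[3]=8 > arr[5]=7
(4, 5): arr[4]=13 > arr[5]=7

Total inversions: 10

The array has 10 inversion(s): (0,2), (0,3), (0,4), (0,5), (1,2), (1,3), (1,4), (1,5), (3,5), (4,5). Each pair (i,j) satisfies i < j and arr[i] > arr[j].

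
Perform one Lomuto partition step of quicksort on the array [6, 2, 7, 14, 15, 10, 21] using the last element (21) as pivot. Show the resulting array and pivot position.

Lomuto partition with pivot = 21:

Initial array: [6, 2, 7, 14, 15, 10, 21]

arr[0]=6 <= 21: swap with position 0, array becomes [6, 2, 7, 14, 15, 10, 21]
arr[1]=2 <= 21: swap with position 1, array becomes [6, 2, 7, 14, 15, 10, 21]
arr[2]=7 <= 21: swap with position 2, array becomes [6, 2, 7, 14, 15, 10, 21]
arr[3]=14 <= 21: swap with position 3, array becomes [6, 2, 7, 14, 15, 10, 21]
arr[4]=15 <= 21: swap with position 4, array becomes [6, 2, 7, 14, 15, 10, 21]
arr[5]=10 <= 21: swap with position 5, array becomes [6, 2, 7, 14, 15, 10, 21]

Place pivot at position 6: [6, 2, 7, 14, 15, 10, 21]
Pivot position: 6

After partitioning with pivot 21, the array becomes [6, 2, 7, 14, 15, 10, 21]. The pivot is placed at index 6. All elements to the left of the pivot are <= 21, and all elements to the right are > 21.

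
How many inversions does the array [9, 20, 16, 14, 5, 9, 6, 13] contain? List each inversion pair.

Finding inversions in [9, 20, 16, 14, 5, 9, 6, 13]:

(0, 4): arr[0]=9 > arr[4]=5
(0, 6): arr[0]=9 > arr[6]=6
(1, 2): arr[1]=20 > arr[2]=16
(1, 3): arr[1]=20 > arr[3]=14
(1, 4): arr[1]=20 > arr[4]=5
(1, 5): arr[1]=20 > arr[5]=9
(1, 6): arr[1]=20 > arr[6]=6
(1, 7): arr[1]=20 > arr[7]=13
(2, 3): arr[2]=16 > arr[3]=14
(2, 4): arr[2]=16 > arr[4]=5
(2, 5): arr[2]=16 > arr[5]=9
(2, 6): arr[2]=16 > arr[6]=6
(2, 7): arr[2]=16 > arr[7]=13
(3, 4): arr[3]=14 > arr[4]=5
(3, 5): arr[3]=14 > arr[5]=9
(3, 6): arr[3]=14 > arr[6]=6
(3, 7): arr[3]=14 > arr[7]=13
(5, 6): arr[5]=9 > arr[6]=6

Total inversions: 18

The array has 18 inversion(s): (0,4), (0,6), (1,2), (1,3), (1,4), (1,5), (1,6), (1,7), (2,3), (2,4), (2,5), (2,6), (2,7), (3,4), (3,5), (3,6), (3,7), (5,6). Each pair (i,j) satisfies i < j and arr[i] > arr[j].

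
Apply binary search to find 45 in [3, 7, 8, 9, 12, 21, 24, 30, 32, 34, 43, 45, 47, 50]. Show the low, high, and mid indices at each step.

Binary search for 45 in [3, 7, 8, 9, 12, 21, 24, 30, 32, 34, 43, 45, 47, 50]:

lo=0, hi=13, mid=6, arr[mid]=24 -> 24 < 45, search right half
lo=7, hi=13, mid=10, arr[mid]=43 -> 43 < 45, search right half
lo=11, hi=13, mid=12, arr[mid]=47 -> 47 > 45, search left half
lo=11, hi=11, mid=11, arr[mid]=45 -> Found target at index 11!

Binary search finds 45 at index 11 after 4 comparisons. The search repeatedly halves the search space by comparing with the middle element.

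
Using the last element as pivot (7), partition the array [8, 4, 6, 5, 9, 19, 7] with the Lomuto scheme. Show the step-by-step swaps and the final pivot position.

Lomuto partition with pivot = 7:

Initial array: [8, 4, 6, 5, 9, 19, 7]

arr[0]=8 > 7: no swap
arr[1]=4 <= 7: swap with position 0, array becomes [4, 8, 6, 5, 9, 19, 7]
arr[2]=6 <= 7: swap with position 1, array becomes [4, 6, 8, 5, 9, 19, 7]
arr[3]=5 <= 7: swap with position 2, array becomes [4, 6, 5, 8, 9, 19, 7]
arr[4]=9 > 7: no swap
arr[5]=19 > 7: no swap

Place pivot at position 3: [4, 6, 5, 7, 9, 19, 8]
Pivot position: 3

After partitioning with pivot 7, the array becomes [4, 6, 5, 7, 9, 19, 8]. The pivot is placed at index 3. All elements to the left of the pivot are <= 7, and all elements to the right are > 7.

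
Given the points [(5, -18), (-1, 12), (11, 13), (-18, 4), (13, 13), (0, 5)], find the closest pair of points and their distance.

Computing all pairwise distances among 6 points:

d((5, -18), (-1, 12)) = 30.5941
d((5, -18), (11, 13)) = 31.5753
d((5, -18), (-18, 4)) = 31.8277
d((5, -18), (13, 13)) = 32.0156
d((5, -18), (0, 5)) = 23.5372
d((-1, 12), (11, 13)) = 12.0416
d((-1, 12), (-18, 4)) = 18.7883
d((-1, 12), (13, 13)) = 14.0357
d((-1, 12), (0, 5)) = 7.0711
d((11, 13), (-18, 4)) = 30.3645
d((11, 13), (13, 13)) = 2.0 <-- minimum
d((11, 13), (0, 5)) = 13.6015
d((-18, 4), (13, 13)) = 32.28
d((-18, 4), (0, 5)) = 18.0278
d((13, 13), (0, 5)) = 15.2643

Closest pair: (11, 13) and (13, 13) with distance 2.0

The closest pair is (11, 13) and (13, 13) with Euclidean distance 2.0. For 6 points, brute-force pairwise comparison is shown above. For large n, the divide-and-conquer algorithm (sort by x, recurse on halves, check the dividing strip) achieves O(n log n).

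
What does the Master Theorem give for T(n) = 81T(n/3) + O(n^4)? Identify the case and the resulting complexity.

Master Theorem for T(n) = 81T(n/3) + O(n^4):

a = 81, b = 3, c = 4
log_b(a) = log_3(81) = 4.0000

Case 2: c = 4 = log_3(81) = 4.0000
T(n) = O(n^4 log n) = O(n^4 log n)

For T(n) = 81T(n/3) + O(n^4): log_3(81) = 4.0000. This is Case 2 of the Master Theorem (c = log_b(a), equal work at all levels), giving O(n^4 log n).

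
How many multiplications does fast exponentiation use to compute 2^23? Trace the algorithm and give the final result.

Computing 2^23 by squaring (build up from 2^1; each line after the first costs one multiplication):

2^1 = 2
2^2 = (2^1)^2 = 2^2 = 4
2^4 = (2^2)^2 = 4^2 = 16
2^5 = 2 * 2^4 = 2 * 16 = 32
2^10 = (2^5)^2 = 32^2 = 1024
2^11 = 2 * 2^10 = 2 * 1024 = 2048
2^22 = (2^11)^2 = 2048^2 = 4194304
2^23 = 2 * 2^22 = 2 * 4194304 = 8388608

Result: 8388608
Multiplications needed: 7 (7 lines after 2^1)

2^23 = 8388608. Using exponentiation by squaring, this requires 7 multiplications. The key idea: if the exponent is even, square the half-power; if odd, multiply by the base once.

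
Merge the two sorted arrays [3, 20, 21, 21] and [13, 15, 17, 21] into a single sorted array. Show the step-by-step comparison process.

Merging process:

Compare 3 vs 13: take 3 from left. Merged: [3]
Compare 20 vs 13: take 13 from right. Merged: [3, 13]
Compare 20 vs 15: take 15 from right. Merged: [3, 13, 15]
Compare 20 vs 17: take 17 from right. Merged: [3, 13, 15, 17]
Compare 20 vs 21: take 20 from left. Merged: [3, 13, 15, 17, 20]
Compare 21 vs 21: take 21 from left. Merged: [3, 13, 15, 17, 20, 21]
Compare 21 vs 21: take 21 from left. Merged: [3, 13, 15, 17, 20, 21, 21]
Append remaining from right: [21]. Merged: [3, 13, 15, 17, 20, 21, 21, 21]

Final merged array: [3, 13, 15, 17, 20, 21, 21, 21]
Total comparisons: 7

The merged array is [3, 13, 15, 17, 20, 21, 21, 21], requiring 7 comparisons. The merge step runs in O(n) time where n is the total number of elements.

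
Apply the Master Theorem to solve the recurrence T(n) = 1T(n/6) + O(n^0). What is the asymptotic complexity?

Master Theorem for T(n) = 1T(n/6) + O(n^0):

a = 1, b = 6, c = 0
log_b(a) = log_6(1) = 0.0000

Case 2: c = 0 = log_6(1) = 0.0000
T(n) = O(n^0 log n) = O(log n)

For T(n) = 1T(n/6) + O(n^0): log_6(1) = 0.0000. This is Case 2 of the Master Theorem (c = log_b(a), equal work at all levels), giving O(log n).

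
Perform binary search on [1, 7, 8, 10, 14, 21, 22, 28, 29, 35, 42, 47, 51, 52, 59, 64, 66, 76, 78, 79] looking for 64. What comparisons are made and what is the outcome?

Binary search for 64 in [1, 7, 8, 10, 14, 21, 22, 28, 29, 35, 42, 47, 51, 52, 59, 64, 66, 76, 78, 79]:

lo=0, hi=19, mid=9, arr[mid]=35 -> 35 < 64, search right half
lo=10, hi=19, mid=14, arr[mid]=59 -> 59 < 64, search right half
lo=15, hi=19, mid=17, arr[mid]=76 -> 76 > 64, search left half
lo=15, hi=16, mid=15, arr[mid]=64 -> Found target at index 15!

Binary search finds 64 at index 15 after 4 comparisons. The search repeatedly halves the search space by comparing with the middle element.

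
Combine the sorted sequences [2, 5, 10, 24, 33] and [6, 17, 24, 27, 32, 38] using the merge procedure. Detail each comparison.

Merging process:

Compare 2 vs 6: take 2 from left. Merged: [2]
Compare 5 vs 6: take 5 from left. Merged: [2, 5]
Compare 10 vs 6: take 6 from right. Merged: [2, 5, 6]
Compare 10 vs 17: take 10 from left. Merged: [2, 5, 6, 10]
Compare 24 vs 17: take 17 from right. Merged: [2, 5, 6, 10, 17]
Compare 24 vs 24: take 24 from left. Merged: [2, 5, 6, 10, 17, 24]
Compare 33 vs 24: take 24 from right. Merged: [2, 5, 6, 10, 17, 24, 24]
Compare 33 vs 27: take 27 from right. Merged: [2, 5, 6, 10, 17, 24, 24, 27]
Compare 33 vs 32: take 32 from right. Merged: [2, 5, 6, 10, 17, 24, 24, 27, 32]
Compare 33 vs 38: take 33 from left. Merged: [2, 5, 6, 10, 17, 24, 24, 27, 32, 33]
Append remaining from right: [38]. Merged: [2, 5, 6, 10, 17, 24, 24, 27, 32, 33, 38]

Final merged array: [2, 5, 6, 10, 17, 24, 24, 27, 32, 33, 38]
Total comparisons: 10

The merged array is [2, 5, 6, 10, 17, 24, 24, 27, 32, 33, 38], requiring 10 comparisons. The merge step runs in O(n) time where n is the total number of elements.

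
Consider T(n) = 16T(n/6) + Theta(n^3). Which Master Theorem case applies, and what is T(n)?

Master Theorem for T(n) = 16T(n/6) + O(n^3):

a = 16, b = 6, c = 3
log_b(a) = log_6(16) = 1.5474

Case 3: c = 3 > log_6(16) = 1.5474
T(n) = O(n^3) = O(n^3)

For T(n) = 16T(n/6) + O(n^3): log_6(16) = 1.5474. This is Case 3 of the Master Theorem (c > log_b(a), work dominated by root), giving O(n^3).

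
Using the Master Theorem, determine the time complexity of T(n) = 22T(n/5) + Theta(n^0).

Master Theorem for T(n) = 22T(n/5) + O(n^0):

a = 22, b = 5, c = 0
log_b(a) = log_5(22) = 1.9206

Case 1: c = 0 < log_5(22) = 1.9206
T(n) = O(n^(log_5 22))

For T(n) = 22T(n/5) + O(n^0): log_5(22) = 1.9206. This is Case 1 of the Master Theorem (c < log_b(a), work dominated by leaves), giving O(n^(log_5 22)).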